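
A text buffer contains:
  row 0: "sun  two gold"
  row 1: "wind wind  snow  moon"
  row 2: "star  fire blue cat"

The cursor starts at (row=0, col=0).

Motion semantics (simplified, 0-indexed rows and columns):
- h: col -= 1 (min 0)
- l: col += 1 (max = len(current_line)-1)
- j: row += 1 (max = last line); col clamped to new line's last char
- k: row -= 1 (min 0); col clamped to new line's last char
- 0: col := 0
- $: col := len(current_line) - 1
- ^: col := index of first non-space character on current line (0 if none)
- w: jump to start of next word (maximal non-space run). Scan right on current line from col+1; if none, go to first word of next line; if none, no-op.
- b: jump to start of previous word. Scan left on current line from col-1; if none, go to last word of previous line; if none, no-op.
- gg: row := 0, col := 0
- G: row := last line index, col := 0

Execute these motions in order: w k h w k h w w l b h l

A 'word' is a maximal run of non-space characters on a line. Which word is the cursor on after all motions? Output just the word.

Answer: gold

Derivation:
After 1 (w): row=0 col=5 char='t'
After 2 (k): row=0 col=5 char='t'
After 3 (h): row=0 col=4 char='_'
After 4 (w): row=0 col=5 char='t'
After 5 (k): row=0 col=5 char='t'
After 6 (h): row=0 col=4 char='_'
After 7 (w): row=0 col=5 char='t'
After 8 (w): row=0 col=9 char='g'
After 9 (l): row=0 col=10 char='o'
After 10 (b): row=0 col=9 char='g'
After 11 (h): row=0 col=8 char='_'
After 12 (l): row=0 col=9 char='g'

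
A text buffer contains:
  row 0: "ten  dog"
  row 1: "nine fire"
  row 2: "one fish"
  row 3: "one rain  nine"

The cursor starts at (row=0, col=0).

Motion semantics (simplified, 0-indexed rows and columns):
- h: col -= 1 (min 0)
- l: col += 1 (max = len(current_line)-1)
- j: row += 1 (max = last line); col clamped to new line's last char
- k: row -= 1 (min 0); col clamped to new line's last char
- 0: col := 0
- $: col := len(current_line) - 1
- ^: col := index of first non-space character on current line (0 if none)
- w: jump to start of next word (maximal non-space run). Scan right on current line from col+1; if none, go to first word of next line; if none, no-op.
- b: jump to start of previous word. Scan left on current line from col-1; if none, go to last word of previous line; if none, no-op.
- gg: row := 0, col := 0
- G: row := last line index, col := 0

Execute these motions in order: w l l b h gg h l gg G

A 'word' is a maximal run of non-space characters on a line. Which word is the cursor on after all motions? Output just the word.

Answer: one

Derivation:
After 1 (w): row=0 col=5 char='d'
After 2 (l): row=0 col=6 char='o'
After 3 (l): row=0 col=7 char='g'
After 4 (b): row=0 col=5 char='d'
After 5 (h): row=0 col=4 char='_'
After 6 (gg): row=0 col=0 char='t'
After 7 (h): row=0 col=0 char='t'
After 8 (l): row=0 col=1 char='e'
After 9 (gg): row=0 col=0 char='t'
After 10 (G): row=3 col=0 char='o'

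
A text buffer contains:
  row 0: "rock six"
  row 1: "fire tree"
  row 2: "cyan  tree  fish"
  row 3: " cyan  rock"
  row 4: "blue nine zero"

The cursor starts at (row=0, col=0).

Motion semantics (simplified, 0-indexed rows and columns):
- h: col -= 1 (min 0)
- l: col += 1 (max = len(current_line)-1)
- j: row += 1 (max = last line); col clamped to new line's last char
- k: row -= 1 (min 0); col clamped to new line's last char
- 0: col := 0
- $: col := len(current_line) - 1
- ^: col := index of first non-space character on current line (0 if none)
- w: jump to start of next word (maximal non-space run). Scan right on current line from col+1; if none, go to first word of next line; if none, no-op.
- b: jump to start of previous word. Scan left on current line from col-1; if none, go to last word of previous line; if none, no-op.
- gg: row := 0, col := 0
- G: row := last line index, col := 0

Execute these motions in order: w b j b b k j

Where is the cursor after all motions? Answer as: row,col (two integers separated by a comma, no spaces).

After 1 (w): row=0 col=5 char='s'
After 2 (b): row=0 col=0 char='r'
After 3 (j): row=1 col=0 char='f'
After 4 (b): row=0 col=5 char='s'
After 5 (b): row=0 col=0 char='r'
After 6 (k): row=0 col=0 char='r'
After 7 (j): row=1 col=0 char='f'

Answer: 1,0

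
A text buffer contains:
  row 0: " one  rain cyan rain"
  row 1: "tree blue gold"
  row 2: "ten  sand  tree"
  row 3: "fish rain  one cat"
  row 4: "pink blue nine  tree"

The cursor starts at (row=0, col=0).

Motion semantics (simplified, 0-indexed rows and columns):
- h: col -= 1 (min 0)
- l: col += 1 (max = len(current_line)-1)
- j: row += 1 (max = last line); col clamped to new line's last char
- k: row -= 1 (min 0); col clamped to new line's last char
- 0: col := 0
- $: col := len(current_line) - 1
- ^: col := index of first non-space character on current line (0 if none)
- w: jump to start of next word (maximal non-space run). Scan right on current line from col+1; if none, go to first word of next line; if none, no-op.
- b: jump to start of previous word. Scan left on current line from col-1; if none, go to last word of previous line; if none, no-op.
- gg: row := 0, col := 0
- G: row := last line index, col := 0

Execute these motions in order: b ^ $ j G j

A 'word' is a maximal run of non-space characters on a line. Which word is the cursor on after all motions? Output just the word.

Answer: pink

Derivation:
After 1 (b): row=0 col=0 char='_'
After 2 (^): row=0 col=1 char='o'
After 3 ($): row=0 col=19 char='n'
After 4 (j): row=1 col=13 char='d'
After 5 (G): row=4 col=0 char='p'
After 6 (j): row=4 col=0 char='p'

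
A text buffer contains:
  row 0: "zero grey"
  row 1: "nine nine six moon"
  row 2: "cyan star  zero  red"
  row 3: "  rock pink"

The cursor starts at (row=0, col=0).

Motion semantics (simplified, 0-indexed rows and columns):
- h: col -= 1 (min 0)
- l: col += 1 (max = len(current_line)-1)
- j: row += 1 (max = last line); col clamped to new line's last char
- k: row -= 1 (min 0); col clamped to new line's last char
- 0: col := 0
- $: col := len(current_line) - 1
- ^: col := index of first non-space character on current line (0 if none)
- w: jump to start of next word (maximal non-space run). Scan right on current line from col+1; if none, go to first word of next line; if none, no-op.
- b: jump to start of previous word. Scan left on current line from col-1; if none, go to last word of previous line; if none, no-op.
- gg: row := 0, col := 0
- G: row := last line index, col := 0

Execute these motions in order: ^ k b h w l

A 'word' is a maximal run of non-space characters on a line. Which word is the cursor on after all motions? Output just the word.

After 1 (^): row=0 col=0 char='z'
After 2 (k): row=0 col=0 char='z'
After 3 (b): row=0 col=0 char='z'
After 4 (h): row=0 col=0 char='z'
After 5 (w): row=0 col=5 char='g'
After 6 (l): row=0 col=6 char='r'

Answer: grey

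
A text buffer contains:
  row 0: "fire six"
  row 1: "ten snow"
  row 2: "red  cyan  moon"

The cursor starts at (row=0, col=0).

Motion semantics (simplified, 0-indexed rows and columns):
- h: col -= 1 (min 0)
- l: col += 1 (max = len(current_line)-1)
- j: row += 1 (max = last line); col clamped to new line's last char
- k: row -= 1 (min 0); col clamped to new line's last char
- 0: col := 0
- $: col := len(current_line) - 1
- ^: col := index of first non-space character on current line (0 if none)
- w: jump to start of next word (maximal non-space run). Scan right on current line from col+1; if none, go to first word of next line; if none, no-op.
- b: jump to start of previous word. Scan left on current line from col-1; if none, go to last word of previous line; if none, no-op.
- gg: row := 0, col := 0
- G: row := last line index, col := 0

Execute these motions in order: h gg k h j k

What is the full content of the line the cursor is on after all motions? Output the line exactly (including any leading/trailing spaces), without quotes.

After 1 (h): row=0 col=0 char='f'
After 2 (gg): row=0 col=0 char='f'
After 3 (k): row=0 col=0 char='f'
After 4 (h): row=0 col=0 char='f'
After 5 (j): row=1 col=0 char='t'
After 6 (k): row=0 col=0 char='f'

Answer: fire six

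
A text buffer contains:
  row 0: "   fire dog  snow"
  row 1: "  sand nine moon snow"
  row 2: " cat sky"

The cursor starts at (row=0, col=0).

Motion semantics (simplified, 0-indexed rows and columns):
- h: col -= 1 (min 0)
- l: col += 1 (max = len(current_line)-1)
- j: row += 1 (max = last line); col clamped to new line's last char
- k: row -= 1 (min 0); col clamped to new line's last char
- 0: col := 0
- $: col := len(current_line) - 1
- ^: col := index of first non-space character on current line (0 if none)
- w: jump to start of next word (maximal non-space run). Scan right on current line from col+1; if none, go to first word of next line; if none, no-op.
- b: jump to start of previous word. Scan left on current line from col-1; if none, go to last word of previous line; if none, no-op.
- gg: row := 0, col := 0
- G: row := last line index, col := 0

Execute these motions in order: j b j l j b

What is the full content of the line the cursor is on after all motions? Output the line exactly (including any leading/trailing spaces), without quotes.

After 1 (j): row=1 col=0 char='_'
After 2 (b): row=0 col=13 char='s'
After 3 (j): row=1 col=13 char='o'
After 4 (l): row=1 col=14 char='o'
After 5 (j): row=2 col=7 char='y'
After 6 (b): row=2 col=5 char='s'

Answer:  cat sky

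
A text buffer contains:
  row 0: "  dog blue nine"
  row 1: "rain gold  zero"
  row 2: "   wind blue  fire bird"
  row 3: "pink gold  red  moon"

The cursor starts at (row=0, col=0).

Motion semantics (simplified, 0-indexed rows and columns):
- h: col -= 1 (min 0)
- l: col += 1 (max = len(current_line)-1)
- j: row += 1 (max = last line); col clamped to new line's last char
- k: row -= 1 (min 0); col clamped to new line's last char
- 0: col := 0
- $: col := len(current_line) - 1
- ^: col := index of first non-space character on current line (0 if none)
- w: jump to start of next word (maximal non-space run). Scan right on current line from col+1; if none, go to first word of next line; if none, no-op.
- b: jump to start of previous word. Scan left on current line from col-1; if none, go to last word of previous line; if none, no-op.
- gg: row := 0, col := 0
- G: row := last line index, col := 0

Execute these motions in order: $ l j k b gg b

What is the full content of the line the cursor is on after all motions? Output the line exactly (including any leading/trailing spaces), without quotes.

After 1 ($): row=0 col=14 char='e'
After 2 (l): row=0 col=14 char='e'
After 3 (j): row=1 col=14 char='o'
After 4 (k): row=0 col=14 char='e'
After 5 (b): row=0 col=11 char='n'
After 6 (gg): row=0 col=0 char='_'
After 7 (b): row=0 col=0 char='_'

Answer:   dog blue nine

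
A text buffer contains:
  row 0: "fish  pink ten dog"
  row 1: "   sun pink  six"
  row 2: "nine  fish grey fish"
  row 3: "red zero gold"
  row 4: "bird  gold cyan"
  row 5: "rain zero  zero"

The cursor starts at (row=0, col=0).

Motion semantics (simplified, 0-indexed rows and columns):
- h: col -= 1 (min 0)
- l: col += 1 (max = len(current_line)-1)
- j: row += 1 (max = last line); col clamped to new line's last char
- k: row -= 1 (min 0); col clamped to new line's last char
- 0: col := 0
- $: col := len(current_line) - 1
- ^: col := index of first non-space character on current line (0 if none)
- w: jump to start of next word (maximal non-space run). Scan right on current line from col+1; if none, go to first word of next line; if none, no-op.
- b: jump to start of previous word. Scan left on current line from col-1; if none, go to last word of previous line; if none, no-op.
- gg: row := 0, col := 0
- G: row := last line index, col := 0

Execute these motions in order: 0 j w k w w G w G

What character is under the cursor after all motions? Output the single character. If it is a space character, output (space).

Answer: r

Derivation:
After 1 (0): row=0 col=0 char='f'
After 2 (j): row=1 col=0 char='_'
After 3 (w): row=1 col=3 char='s'
After 4 (k): row=0 col=3 char='h'
After 5 (w): row=0 col=6 char='p'
After 6 (w): row=0 col=11 char='t'
After 7 (G): row=5 col=0 char='r'
After 8 (w): row=5 col=5 char='z'
After 9 (G): row=5 col=0 char='r'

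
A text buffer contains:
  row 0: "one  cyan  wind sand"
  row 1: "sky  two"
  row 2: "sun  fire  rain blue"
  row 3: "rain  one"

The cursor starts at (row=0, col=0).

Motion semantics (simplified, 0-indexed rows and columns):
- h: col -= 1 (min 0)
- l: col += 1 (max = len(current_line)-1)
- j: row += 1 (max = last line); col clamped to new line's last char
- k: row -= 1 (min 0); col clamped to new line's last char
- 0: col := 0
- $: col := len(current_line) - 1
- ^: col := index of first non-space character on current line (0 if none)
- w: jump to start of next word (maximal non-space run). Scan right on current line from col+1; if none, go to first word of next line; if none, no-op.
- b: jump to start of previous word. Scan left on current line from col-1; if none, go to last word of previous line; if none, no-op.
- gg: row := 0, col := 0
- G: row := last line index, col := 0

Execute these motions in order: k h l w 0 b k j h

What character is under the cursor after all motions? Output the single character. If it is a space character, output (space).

Answer: s

Derivation:
After 1 (k): row=0 col=0 char='o'
After 2 (h): row=0 col=0 char='o'
After 3 (l): row=0 col=1 char='n'
After 4 (w): row=0 col=5 char='c'
After 5 (0): row=0 col=0 char='o'
After 6 (b): row=0 col=0 char='o'
After 7 (k): row=0 col=0 char='o'
After 8 (j): row=1 col=0 char='s'
After 9 (h): row=1 col=0 char='s'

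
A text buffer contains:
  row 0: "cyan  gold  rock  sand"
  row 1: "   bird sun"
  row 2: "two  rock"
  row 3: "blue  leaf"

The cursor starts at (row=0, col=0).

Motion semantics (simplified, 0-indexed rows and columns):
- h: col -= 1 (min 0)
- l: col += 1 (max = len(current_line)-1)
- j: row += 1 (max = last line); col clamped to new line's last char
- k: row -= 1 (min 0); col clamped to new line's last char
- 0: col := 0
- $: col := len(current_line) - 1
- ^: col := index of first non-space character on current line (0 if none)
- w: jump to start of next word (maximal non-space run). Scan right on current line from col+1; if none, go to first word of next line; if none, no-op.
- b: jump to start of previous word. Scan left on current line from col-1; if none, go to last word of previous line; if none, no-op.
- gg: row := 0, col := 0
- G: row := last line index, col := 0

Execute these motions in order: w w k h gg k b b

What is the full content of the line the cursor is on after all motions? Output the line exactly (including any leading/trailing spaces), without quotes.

After 1 (w): row=0 col=6 char='g'
After 2 (w): row=0 col=12 char='r'
After 3 (k): row=0 col=12 char='r'
After 4 (h): row=0 col=11 char='_'
After 5 (gg): row=0 col=0 char='c'
After 6 (k): row=0 col=0 char='c'
After 7 (b): row=0 col=0 char='c'
After 8 (b): row=0 col=0 char='c'

Answer: cyan  gold  rock  sand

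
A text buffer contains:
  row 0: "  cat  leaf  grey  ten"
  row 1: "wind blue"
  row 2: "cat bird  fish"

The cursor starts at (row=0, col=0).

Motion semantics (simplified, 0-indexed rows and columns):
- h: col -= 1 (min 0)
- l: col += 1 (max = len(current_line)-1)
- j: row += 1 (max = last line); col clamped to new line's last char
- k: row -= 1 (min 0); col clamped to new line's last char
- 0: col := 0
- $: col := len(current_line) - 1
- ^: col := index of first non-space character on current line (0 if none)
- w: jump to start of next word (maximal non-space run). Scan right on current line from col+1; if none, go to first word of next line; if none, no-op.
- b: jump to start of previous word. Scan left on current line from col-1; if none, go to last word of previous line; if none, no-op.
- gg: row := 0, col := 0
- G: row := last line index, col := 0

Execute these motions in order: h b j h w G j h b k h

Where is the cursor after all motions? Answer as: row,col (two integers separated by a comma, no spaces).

Answer: 0,4

Derivation:
After 1 (h): row=0 col=0 char='_'
After 2 (b): row=0 col=0 char='_'
After 3 (j): row=1 col=0 char='w'
After 4 (h): row=1 col=0 char='w'
After 5 (w): row=1 col=5 char='b'
After 6 (G): row=2 col=0 char='c'
After 7 (j): row=2 col=0 char='c'
After 8 (h): row=2 col=0 char='c'
After 9 (b): row=1 col=5 char='b'
After 10 (k): row=0 col=5 char='_'
After 11 (h): row=0 col=4 char='t'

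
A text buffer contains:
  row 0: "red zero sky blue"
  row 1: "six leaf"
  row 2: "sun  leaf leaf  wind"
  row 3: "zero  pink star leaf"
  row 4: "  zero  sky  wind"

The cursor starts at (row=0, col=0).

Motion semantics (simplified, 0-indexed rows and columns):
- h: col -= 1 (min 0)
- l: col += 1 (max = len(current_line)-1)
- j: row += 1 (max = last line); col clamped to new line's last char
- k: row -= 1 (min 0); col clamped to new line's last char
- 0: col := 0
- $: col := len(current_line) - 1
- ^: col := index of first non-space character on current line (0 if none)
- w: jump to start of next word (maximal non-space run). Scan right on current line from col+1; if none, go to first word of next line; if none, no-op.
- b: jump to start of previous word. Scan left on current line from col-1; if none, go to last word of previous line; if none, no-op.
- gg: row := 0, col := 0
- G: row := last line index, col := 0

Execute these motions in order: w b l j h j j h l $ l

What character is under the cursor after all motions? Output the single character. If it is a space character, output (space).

Answer: f

Derivation:
After 1 (w): row=0 col=4 char='z'
After 2 (b): row=0 col=0 char='r'
After 3 (l): row=0 col=1 char='e'
After 4 (j): row=1 col=1 char='i'
After 5 (h): row=1 col=0 char='s'
After 6 (j): row=2 col=0 char='s'
After 7 (j): row=3 col=0 char='z'
After 8 (h): row=3 col=0 char='z'
After 9 (l): row=3 col=1 char='e'
After 10 ($): row=3 col=19 char='f'
After 11 (l): row=3 col=19 char='f'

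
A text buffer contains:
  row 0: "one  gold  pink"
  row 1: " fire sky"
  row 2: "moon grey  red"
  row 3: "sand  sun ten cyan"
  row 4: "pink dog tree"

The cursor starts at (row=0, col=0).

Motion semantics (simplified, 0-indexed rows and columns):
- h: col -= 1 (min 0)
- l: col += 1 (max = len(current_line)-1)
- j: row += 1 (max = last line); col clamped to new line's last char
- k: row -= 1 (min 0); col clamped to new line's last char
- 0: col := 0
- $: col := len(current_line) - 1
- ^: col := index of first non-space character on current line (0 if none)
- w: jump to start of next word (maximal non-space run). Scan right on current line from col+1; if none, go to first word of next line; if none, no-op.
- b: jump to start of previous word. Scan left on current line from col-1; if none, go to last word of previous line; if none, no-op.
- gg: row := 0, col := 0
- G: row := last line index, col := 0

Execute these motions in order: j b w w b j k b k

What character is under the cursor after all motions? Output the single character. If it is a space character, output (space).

Answer: p

Derivation:
After 1 (j): row=1 col=0 char='_'
After 2 (b): row=0 col=11 char='p'
After 3 (w): row=1 col=1 char='f'
After 4 (w): row=1 col=6 char='s'
After 5 (b): row=1 col=1 char='f'
After 6 (j): row=2 col=1 char='o'
After 7 (k): row=1 col=1 char='f'
After 8 (b): row=0 col=11 char='p'
After 9 (k): row=0 col=11 char='p'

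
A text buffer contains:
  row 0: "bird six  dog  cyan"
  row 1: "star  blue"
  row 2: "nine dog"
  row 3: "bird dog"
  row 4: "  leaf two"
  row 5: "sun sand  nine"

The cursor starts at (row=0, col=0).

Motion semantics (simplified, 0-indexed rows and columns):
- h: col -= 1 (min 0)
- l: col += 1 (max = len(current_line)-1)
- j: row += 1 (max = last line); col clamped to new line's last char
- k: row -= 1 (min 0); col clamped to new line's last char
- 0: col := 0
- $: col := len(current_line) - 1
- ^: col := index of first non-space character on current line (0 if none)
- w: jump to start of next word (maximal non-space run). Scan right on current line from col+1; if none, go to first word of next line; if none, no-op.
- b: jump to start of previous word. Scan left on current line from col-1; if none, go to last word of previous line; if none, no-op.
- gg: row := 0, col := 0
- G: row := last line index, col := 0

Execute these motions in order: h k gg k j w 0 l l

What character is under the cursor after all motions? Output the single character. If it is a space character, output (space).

After 1 (h): row=0 col=0 char='b'
After 2 (k): row=0 col=0 char='b'
After 3 (gg): row=0 col=0 char='b'
After 4 (k): row=0 col=0 char='b'
After 5 (j): row=1 col=0 char='s'
After 6 (w): row=1 col=6 char='b'
After 7 (0): row=1 col=0 char='s'
After 8 (l): row=1 col=1 char='t'
After 9 (l): row=1 col=2 char='a'

Answer: a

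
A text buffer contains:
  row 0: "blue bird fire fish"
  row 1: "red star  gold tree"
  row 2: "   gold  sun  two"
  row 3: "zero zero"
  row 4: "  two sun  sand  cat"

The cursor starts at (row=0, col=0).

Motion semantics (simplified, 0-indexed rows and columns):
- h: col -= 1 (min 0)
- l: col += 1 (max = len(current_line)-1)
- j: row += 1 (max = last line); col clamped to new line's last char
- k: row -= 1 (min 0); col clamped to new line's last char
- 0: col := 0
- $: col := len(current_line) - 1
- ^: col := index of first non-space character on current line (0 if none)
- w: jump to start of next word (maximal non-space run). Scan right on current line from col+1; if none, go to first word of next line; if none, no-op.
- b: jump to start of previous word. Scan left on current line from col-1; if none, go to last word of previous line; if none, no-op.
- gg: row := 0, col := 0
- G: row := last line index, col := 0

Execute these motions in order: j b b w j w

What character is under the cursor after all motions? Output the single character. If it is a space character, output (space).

Answer: g

Derivation:
After 1 (j): row=1 col=0 char='r'
After 2 (b): row=0 col=15 char='f'
After 3 (b): row=0 col=10 char='f'
After 4 (w): row=0 col=15 char='f'
After 5 (j): row=1 col=15 char='t'
After 6 (w): row=2 col=3 char='g'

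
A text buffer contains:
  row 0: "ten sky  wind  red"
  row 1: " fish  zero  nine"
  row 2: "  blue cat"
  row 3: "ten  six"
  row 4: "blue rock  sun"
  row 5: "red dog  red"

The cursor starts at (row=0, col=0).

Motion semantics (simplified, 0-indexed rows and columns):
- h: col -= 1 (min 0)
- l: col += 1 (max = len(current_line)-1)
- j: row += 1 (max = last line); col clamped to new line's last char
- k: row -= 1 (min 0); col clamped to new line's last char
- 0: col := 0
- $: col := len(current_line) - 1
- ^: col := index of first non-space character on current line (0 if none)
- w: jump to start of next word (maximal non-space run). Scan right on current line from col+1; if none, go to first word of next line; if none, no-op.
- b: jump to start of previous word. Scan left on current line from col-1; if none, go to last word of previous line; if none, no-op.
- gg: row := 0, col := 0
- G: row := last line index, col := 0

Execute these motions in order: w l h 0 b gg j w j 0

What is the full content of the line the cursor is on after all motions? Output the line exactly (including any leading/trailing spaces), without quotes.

After 1 (w): row=0 col=4 char='s'
After 2 (l): row=0 col=5 char='k'
After 3 (h): row=0 col=4 char='s'
After 4 (0): row=0 col=0 char='t'
After 5 (b): row=0 col=0 char='t'
After 6 (gg): row=0 col=0 char='t'
After 7 (j): row=1 col=0 char='_'
After 8 (w): row=1 col=1 char='f'
After 9 (j): row=2 col=1 char='_'
After 10 (0): row=2 col=0 char='_'

Answer:   blue cat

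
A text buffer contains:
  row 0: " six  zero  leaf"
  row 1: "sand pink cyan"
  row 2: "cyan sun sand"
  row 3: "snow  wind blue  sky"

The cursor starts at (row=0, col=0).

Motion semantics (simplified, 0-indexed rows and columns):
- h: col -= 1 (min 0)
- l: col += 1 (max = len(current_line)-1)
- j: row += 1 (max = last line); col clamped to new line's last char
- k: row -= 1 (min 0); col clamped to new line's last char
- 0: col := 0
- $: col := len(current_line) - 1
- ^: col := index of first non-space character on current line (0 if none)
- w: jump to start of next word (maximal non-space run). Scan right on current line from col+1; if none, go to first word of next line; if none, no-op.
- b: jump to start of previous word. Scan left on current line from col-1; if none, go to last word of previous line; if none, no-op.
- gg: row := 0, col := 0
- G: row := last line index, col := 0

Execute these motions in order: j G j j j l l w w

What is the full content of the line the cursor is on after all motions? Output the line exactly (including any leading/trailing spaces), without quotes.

After 1 (j): row=1 col=0 char='s'
After 2 (G): row=3 col=0 char='s'
After 3 (j): row=3 col=0 char='s'
After 4 (j): row=3 col=0 char='s'
After 5 (j): row=3 col=0 char='s'
After 6 (l): row=3 col=1 char='n'
After 7 (l): row=3 col=2 char='o'
After 8 (w): row=3 col=6 char='w'
After 9 (w): row=3 col=11 char='b'

Answer: snow  wind blue  sky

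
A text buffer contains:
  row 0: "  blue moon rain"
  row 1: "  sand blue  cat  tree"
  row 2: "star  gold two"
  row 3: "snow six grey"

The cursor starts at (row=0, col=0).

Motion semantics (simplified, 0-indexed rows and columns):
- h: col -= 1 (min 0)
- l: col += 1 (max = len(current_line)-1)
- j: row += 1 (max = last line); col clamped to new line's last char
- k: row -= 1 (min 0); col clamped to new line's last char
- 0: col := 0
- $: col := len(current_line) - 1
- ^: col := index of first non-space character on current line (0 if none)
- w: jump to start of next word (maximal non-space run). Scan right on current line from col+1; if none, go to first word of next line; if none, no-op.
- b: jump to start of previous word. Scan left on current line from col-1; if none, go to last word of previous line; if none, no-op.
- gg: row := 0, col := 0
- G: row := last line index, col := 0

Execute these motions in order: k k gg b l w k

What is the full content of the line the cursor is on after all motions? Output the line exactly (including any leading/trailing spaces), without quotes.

Answer:   blue moon rain

Derivation:
After 1 (k): row=0 col=0 char='_'
After 2 (k): row=0 col=0 char='_'
After 3 (gg): row=0 col=0 char='_'
After 4 (b): row=0 col=0 char='_'
After 5 (l): row=0 col=1 char='_'
After 6 (w): row=0 col=2 char='b'
After 7 (k): row=0 col=2 char='b'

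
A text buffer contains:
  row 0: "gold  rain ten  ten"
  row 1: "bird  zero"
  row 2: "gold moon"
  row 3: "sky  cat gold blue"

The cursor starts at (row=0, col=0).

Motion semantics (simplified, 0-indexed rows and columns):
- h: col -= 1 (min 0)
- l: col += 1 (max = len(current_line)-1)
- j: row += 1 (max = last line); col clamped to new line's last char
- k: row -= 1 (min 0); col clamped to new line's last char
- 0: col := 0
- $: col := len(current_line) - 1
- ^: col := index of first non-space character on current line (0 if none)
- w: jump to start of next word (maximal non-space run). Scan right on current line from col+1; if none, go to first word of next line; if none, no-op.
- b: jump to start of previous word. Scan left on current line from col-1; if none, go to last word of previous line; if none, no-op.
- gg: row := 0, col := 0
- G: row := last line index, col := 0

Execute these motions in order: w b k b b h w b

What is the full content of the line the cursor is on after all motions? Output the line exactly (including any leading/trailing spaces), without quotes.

Answer: gold  rain ten  ten

Derivation:
After 1 (w): row=0 col=6 char='r'
After 2 (b): row=0 col=0 char='g'
After 3 (k): row=0 col=0 char='g'
After 4 (b): row=0 col=0 char='g'
After 5 (b): row=0 col=0 char='g'
After 6 (h): row=0 col=0 char='g'
After 7 (w): row=0 col=6 char='r'
After 8 (b): row=0 col=0 char='g'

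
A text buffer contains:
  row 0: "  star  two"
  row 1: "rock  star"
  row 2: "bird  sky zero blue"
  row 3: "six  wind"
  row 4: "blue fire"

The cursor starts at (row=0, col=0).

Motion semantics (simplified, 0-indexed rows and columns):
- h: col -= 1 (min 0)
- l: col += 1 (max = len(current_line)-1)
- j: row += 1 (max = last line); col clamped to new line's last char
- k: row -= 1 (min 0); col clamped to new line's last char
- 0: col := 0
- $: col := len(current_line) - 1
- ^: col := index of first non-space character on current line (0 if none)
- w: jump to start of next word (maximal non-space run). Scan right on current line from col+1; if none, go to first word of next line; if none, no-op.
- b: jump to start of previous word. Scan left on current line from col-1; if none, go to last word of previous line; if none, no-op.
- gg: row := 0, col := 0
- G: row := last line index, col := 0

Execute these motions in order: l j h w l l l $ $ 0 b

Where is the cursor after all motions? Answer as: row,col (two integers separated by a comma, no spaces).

Answer: 0,8

Derivation:
After 1 (l): row=0 col=1 char='_'
After 2 (j): row=1 col=1 char='o'
After 3 (h): row=1 col=0 char='r'
After 4 (w): row=1 col=6 char='s'
After 5 (l): row=1 col=7 char='t'
After 6 (l): row=1 col=8 char='a'
After 7 (l): row=1 col=9 char='r'
After 8 ($): row=1 col=9 char='r'
After 9 ($): row=1 col=9 char='r'
After 10 (0): row=1 col=0 char='r'
After 11 (b): row=0 col=8 char='t'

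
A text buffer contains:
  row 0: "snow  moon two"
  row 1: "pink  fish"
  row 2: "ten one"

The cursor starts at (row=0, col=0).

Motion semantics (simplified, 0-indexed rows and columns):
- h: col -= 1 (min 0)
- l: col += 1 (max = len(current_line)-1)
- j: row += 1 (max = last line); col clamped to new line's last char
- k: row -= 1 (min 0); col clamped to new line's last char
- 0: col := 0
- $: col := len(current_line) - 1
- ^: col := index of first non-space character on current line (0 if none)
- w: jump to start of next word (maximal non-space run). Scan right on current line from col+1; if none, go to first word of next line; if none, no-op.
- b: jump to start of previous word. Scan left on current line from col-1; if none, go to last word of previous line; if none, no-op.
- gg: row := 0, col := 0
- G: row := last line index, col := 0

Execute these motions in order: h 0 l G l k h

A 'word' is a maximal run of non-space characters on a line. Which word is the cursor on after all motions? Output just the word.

After 1 (h): row=0 col=0 char='s'
After 2 (0): row=0 col=0 char='s'
After 3 (l): row=0 col=1 char='n'
After 4 (G): row=2 col=0 char='t'
After 5 (l): row=2 col=1 char='e'
After 6 (k): row=1 col=1 char='i'
After 7 (h): row=1 col=0 char='p'

Answer: pink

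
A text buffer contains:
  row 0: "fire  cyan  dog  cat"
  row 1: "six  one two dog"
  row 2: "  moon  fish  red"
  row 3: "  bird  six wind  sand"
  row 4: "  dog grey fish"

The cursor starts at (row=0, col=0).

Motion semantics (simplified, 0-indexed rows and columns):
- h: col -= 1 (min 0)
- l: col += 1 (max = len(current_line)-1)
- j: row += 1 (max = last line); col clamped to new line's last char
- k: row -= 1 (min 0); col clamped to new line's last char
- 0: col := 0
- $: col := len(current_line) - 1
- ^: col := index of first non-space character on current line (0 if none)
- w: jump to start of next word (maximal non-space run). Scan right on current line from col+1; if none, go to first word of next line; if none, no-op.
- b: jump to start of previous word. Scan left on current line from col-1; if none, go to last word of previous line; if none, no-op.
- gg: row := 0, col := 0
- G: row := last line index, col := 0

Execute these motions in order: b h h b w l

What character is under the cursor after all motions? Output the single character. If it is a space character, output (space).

Answer: y

Derivation:
After 1 (b): row=0 col=0 char='f'
After 2 (h): row=0 col=0 char='f'
After 3 (h): row=0 col=0 char='f'
After 4 (b): row=0 col=0 char='f'
After 5 (w): row=0 col=6 char='c'
After 6 (l): row=0 col=7 char='y'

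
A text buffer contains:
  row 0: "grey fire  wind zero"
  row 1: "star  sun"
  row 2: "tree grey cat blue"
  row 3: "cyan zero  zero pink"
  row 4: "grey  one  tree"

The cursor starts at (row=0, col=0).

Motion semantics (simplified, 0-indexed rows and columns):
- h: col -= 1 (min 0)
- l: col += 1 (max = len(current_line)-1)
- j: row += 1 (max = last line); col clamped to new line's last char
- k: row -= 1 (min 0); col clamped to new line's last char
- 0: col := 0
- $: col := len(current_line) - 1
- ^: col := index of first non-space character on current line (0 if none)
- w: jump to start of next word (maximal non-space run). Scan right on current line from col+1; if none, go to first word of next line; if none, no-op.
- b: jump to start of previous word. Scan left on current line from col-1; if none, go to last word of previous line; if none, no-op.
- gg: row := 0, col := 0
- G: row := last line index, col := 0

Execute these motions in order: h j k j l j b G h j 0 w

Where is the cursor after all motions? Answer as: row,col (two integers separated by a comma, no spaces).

After 1 (h): row=0 col=0 char='g'
After 2 (j): row=1 col=0 char='s'
After 3 (k): row=0 col=0 char='g'
After 4 (j): row=1 col=0 char='s'
After 5 (l): row=1 col=1 char='t'
After 6 (j): row=2 col=1 char='r'
After 7 (b): row=2 col=0 char='t'
After 8 (G): row=4 col=0 char='g'
After 9 (h): row=4 col=0 char='g'
After 10 (j): row=4 col=0 char='g'
After 11 (0): row=4 col=0 char='g'
After 12 (w): row=4 col=6 char='o'

Answer: 4,6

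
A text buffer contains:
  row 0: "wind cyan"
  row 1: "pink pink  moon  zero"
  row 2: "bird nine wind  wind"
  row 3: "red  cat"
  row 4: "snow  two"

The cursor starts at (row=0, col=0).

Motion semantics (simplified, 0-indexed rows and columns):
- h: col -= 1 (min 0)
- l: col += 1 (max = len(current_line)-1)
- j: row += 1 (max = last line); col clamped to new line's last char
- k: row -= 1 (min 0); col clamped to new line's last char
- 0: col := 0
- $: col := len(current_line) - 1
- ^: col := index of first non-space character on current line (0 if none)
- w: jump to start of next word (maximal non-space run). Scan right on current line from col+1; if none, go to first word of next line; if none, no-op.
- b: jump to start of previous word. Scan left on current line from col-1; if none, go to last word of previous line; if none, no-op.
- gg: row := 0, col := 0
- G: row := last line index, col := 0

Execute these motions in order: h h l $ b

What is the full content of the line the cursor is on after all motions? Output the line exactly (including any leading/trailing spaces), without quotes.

Answer: wind cyan

Derivation:
After 1 (h): row=0 col=0 char='w'
After 2 (h): row=0 col=0 char='w'
After 3 (l): row=0 col=1 char='i'
After 4 ($): row=0 col=8 char='n'
After 5 (b): row=0 col=5 char='c'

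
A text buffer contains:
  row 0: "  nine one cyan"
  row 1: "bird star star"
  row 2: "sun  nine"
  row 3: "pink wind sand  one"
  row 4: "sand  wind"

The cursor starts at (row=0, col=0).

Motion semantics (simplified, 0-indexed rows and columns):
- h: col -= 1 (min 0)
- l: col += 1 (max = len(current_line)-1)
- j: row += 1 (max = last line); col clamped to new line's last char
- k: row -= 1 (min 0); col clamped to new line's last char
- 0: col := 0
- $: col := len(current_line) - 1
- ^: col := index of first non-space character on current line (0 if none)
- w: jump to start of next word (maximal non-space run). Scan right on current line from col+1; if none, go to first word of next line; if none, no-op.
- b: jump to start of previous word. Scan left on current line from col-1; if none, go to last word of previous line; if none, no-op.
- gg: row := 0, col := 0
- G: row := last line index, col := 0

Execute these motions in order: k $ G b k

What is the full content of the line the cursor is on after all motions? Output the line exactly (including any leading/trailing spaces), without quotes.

After 1 (k): row=0 col=0 char='_'
After 2 ($): row=0 col=14 char='n'
After 3 (G): row=4 col=0 char='s'
After 4 (b): row=3 col=16 char='o'
After 5 (k): row=2 col=8 char='e'

Answer: sun  nine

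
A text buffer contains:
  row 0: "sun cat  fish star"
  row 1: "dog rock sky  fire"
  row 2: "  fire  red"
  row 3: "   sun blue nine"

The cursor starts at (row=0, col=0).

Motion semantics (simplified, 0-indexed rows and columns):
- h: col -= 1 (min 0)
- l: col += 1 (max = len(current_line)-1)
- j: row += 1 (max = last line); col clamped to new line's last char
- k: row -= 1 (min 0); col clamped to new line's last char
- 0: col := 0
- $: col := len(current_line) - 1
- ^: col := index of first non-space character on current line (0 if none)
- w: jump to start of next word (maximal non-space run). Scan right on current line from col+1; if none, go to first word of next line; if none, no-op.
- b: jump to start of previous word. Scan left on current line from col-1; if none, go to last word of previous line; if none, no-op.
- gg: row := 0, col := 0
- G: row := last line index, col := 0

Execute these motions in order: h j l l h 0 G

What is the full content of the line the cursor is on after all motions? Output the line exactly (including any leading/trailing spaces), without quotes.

Answer:    sun blue nine

Derivation:
After 1 (h): row=0 col=0 char='s'
After 2 (j): row=1 col=0 char='d'
After 3 (l): row=1 col=1 char='o'
After 4 (l): row=1 col=2 char='g'
After 5 (h): row=1 col=1 char='o'
After 6 (0): row=1 col=0 char='d'
After 7 (G): row=3 col=0 char='_'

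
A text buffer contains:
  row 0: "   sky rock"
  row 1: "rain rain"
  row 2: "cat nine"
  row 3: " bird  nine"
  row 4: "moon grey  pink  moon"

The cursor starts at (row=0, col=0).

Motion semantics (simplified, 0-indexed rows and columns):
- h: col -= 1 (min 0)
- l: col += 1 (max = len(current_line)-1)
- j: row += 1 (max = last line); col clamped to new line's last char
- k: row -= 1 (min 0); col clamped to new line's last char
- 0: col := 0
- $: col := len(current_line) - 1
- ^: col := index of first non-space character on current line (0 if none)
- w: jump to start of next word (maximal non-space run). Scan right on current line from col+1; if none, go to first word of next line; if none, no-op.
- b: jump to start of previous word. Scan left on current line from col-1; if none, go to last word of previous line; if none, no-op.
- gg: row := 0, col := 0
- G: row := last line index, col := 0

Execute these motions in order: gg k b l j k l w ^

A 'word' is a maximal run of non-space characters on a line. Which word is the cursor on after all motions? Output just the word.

Answer: sky

Derivation:
After 1 (gg): row=0 col=0 char='_'
After 2 (k): row=0 col=0 char='_'
After 3 (b): row=0 col=0 char='_'
After 4 (l): row=0 col=1 char='_'
After 5 (j): row=1 col=1 char='a'
After 6 (k): row=0 col=1 char='_'
After 7 (l): row=0 col=2 char='_'
After 8 (w): row=0 col=3 char='s'
After 9 (^): row=0 col=3 char='s'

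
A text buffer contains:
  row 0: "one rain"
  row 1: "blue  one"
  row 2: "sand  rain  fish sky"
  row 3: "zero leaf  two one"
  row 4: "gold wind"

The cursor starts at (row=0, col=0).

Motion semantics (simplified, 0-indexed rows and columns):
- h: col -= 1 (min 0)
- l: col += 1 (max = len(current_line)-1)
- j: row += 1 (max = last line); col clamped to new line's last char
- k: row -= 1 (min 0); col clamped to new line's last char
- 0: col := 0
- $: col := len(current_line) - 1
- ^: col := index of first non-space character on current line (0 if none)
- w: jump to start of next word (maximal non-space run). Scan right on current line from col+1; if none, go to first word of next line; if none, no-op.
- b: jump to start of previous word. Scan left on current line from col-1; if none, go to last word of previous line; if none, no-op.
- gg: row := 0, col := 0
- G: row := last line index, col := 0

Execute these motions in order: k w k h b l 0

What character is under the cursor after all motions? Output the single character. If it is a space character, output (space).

After 1 (k): row=0 col=0 char='o'
After 2 (w): row=0 col=4 char='r'
After 3 (k): row=0 col=4 char='r'
After 4 (h): row=0 col=3 char='_'
After 5 (b): row=0 col=0 char='o'
After 6 (l): row=0 col=1 char='n'
After 7 (0): row=0 col=0 char='o'

Answer: o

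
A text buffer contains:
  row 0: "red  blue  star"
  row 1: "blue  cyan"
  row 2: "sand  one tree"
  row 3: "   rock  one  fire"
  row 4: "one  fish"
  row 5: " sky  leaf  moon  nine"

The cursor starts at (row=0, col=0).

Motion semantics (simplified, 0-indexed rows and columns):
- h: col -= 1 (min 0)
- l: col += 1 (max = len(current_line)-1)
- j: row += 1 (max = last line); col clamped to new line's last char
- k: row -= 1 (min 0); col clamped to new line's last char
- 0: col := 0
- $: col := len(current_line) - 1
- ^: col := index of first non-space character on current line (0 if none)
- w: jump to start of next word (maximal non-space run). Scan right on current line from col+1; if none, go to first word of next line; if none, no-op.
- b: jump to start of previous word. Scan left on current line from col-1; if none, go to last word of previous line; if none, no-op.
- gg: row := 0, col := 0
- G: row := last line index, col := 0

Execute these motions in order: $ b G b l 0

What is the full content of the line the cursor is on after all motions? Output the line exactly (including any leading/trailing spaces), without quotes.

Answer: one  fish

Derivation:
After 1 ($): row=0 col=14 char='r'
After 2 (b): row=0 col=11 char='s'
After 3 (G): row=5 col=0 char='_'
After 4 (b): row=4 col=5 char='f'
After 5 (l): row=4 col=6 char='i'
After 6 (0): row=4 col=0 char='o'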